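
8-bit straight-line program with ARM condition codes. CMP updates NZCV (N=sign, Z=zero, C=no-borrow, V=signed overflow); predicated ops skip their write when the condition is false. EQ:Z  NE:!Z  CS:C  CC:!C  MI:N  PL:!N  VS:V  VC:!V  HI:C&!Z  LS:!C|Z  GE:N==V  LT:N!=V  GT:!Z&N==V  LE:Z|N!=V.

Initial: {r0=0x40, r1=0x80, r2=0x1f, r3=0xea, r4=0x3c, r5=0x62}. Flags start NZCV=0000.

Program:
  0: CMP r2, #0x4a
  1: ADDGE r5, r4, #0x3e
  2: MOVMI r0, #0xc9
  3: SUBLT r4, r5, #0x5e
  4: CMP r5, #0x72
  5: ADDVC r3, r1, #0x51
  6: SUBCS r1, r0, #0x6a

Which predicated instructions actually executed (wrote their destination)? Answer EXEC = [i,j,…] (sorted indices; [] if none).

EXEC = [2,3,5]

0: ✓ CMP  NZCV=1000
1: · ADDGE
2: ✓ MOVMI  r0←0xc9
3: ✓ SUBLT  r4←0x04
4: ✓ CMP  NZCV=1000
5: ✓ ADDVC  r3←0xd1
6: · SUBCS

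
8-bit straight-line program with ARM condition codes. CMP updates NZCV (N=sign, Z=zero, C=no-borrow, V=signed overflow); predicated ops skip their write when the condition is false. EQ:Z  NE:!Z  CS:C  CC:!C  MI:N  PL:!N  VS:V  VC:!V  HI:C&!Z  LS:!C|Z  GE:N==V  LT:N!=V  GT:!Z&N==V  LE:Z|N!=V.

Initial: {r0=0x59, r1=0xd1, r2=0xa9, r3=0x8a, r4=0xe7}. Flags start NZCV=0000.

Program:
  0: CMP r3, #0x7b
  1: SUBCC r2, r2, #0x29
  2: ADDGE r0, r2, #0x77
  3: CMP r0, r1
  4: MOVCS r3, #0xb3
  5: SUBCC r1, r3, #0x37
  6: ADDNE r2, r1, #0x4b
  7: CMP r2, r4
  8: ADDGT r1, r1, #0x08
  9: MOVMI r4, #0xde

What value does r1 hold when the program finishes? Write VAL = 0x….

0: ✓ CMP  NZCV=0011
1: · SUBCC
2: · ADDGE
3: ✓ CMP  NZCV=1001
4: · MOVCS
5: ✓ SUBCC  r1←0x53
6: ✓ ADDNE  r2←0x9e
7: ✓ CMP  NZCV=1000
8: · ADDGT
9: ✓ MOVMI  r4←0xde

VAL = 0x53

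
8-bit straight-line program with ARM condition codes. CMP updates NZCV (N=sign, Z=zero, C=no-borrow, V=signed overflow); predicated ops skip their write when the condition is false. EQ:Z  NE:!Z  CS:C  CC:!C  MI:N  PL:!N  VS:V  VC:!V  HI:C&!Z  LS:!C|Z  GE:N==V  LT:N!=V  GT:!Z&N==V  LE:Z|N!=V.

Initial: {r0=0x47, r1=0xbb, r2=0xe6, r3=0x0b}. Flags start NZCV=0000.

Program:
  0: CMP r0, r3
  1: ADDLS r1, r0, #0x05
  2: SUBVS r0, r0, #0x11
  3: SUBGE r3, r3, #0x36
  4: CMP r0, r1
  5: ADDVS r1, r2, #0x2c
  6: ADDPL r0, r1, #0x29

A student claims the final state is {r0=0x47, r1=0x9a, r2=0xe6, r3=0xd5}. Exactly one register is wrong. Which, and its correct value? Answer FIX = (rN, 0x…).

FIX = (r1, 0x12)

0: ✓ CMP  NZCV=0010
1: · ADDLS
2: · SUBVS
3: ✓ SUBGE  r3←0xd5
4: ✓ CMP  NZCV=1001
5: ✓ ADDVS  r1←0x12
6: · ADDPL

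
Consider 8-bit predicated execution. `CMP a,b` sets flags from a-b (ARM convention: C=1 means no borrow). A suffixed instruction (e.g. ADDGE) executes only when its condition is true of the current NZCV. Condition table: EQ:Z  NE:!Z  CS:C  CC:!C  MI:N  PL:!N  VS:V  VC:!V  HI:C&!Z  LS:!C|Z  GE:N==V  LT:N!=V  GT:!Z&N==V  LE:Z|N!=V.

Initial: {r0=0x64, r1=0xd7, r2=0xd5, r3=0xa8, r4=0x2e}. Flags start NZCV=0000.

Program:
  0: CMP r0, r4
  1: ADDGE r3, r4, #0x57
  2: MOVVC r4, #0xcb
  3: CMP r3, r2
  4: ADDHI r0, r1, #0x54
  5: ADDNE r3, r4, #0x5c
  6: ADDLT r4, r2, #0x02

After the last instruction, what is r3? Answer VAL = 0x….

VAL = 0x27

0: ✓ CMP  NZCV=0010
1: ✓ ADDGE  r3←0x85
2: ✓ MOVVC  r4←0xcb
3: ✓ CMP  NZCV=1000
4: · ADDHI
5: ✓ ADDNE  r3←0x27
6: ✓ ADDLT  r4←0xd7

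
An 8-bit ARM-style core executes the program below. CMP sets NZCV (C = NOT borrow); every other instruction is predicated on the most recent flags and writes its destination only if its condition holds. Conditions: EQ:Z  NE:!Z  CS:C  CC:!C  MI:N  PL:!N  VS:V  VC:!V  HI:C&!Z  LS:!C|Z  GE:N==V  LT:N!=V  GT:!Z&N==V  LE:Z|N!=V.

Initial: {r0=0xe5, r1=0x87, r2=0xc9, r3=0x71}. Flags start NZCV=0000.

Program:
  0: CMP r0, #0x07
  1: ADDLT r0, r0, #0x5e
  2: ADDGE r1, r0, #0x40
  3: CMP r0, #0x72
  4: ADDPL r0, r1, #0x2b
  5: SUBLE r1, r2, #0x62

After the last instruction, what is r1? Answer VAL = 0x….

[0] flags=1010 → (cmp)
[1] flags=1010 LT?T → r0=0x43
[2] flags=1010 GE?F → skip
[3] flags=1000 → (cmp)
[4] flags=1000 PL?F → skip
[5] flags=1000 LE?T → r1=0x67

VAL = 0x67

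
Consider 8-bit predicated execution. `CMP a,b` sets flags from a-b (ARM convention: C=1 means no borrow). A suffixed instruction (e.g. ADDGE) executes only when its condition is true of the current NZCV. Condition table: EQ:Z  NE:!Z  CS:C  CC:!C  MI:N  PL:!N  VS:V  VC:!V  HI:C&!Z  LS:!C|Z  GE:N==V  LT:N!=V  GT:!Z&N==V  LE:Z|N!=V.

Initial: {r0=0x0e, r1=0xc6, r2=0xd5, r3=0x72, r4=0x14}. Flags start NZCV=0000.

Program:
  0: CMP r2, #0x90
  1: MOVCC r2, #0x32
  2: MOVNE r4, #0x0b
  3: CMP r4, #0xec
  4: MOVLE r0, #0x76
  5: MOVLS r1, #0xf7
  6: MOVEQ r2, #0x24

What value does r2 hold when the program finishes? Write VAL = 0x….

[0] flags=0010 → (cmp)
[1] flags=0010 CC?F → skip
[2] flags=0010 NE?T → r4=0x0b
[3] flags=0000 → (cmp)
[4] flags=0000 LE?F → skip
[5] flags=0000 LS?T → r1=0xf7
[6] flags=0000 EQ?F → skip

VAL = 0xd5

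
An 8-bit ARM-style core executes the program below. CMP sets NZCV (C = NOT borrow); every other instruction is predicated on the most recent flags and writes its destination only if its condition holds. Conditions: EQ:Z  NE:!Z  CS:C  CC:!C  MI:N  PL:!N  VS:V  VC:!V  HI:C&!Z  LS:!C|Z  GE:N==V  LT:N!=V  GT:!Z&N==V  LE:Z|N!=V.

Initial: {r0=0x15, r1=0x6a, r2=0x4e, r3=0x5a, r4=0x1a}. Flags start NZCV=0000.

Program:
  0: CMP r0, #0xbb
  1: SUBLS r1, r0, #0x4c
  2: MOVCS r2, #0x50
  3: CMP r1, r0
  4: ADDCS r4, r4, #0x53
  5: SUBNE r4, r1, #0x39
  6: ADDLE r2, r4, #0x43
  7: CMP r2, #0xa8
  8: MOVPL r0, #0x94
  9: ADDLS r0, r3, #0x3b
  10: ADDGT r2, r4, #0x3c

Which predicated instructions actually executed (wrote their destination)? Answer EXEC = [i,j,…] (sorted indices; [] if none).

EXEC = [1,4,5,6,8,10]

0: ✓ CMP  NZCV=0000
1: ✓ SUBLS  r1←0xc9
2: · MOVCS
3: ✓ CMP  NZCV=1010
4: ✓ ADDCS  r4←0x6d
5: ✓ SUBNE  r4←0x90
6: ✓ ADDLE  r2←0xd3
7: ✓ CMP  NZCV=0010
8: ✓ MOVPL  r0←0x94
9: · ADDLS
10: ✓ ADDGT  r2←0xcc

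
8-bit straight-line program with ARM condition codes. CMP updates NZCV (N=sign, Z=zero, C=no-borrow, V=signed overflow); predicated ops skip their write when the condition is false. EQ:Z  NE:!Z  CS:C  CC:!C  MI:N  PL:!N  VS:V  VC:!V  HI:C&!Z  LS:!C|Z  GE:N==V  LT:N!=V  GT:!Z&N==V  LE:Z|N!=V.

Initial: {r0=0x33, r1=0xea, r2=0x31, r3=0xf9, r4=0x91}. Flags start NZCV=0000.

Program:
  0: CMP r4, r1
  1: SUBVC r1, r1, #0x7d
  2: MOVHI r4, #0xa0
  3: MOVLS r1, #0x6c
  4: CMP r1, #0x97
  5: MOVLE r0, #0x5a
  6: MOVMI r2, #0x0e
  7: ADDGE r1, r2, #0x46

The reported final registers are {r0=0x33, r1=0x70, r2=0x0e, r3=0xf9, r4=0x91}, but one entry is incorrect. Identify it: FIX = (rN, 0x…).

[0] flags=1000 → (cmp)
[1] flags=1000 VC?T → r1=0x6d
[2] flags=1000 HI?F → skip
[3] flags=1000 LS?T → r1=0x6c
[4] flags=1001 → (cmp)
[5] flags=1001 LE?F → skip
[6] flags=1001 MI?T → r2=0x0e
[7] flags=1001 GE?T → r1=0x54

FIX = (r1, 0x54)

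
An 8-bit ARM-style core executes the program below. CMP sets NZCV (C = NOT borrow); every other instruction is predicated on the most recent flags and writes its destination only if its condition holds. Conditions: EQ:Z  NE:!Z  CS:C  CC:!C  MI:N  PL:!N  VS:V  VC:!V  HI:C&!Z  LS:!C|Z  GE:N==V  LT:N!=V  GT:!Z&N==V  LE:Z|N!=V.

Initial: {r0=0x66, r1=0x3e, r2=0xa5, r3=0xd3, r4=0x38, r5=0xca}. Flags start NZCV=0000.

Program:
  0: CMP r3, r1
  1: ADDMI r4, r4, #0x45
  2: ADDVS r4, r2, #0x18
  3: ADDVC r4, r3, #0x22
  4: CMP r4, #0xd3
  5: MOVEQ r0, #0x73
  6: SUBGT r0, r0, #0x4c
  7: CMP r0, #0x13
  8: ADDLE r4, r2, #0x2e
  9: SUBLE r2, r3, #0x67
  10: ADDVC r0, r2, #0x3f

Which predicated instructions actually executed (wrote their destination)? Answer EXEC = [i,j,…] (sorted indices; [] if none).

EXEC = [1,3,6,10]

[0] flags=1010 → (cmp)
[1] flags=1010 MI?T → r4=0x7d
[2] flags=1010 VS?F → skip
[3] flags=1010 VC?T → r4=0xf5
[4] flags=0010 → (cmp)
[5] flags=0010 EQ?F → skip
[6] flags=0010 GT?T → r0=0x1a
[7] flags=0010 → (cmp)
[8] flags=0010 LE?F → skip
[9] flags=0010 LE?F → skip
[10] flags=0010 VC?T → r0=0xe4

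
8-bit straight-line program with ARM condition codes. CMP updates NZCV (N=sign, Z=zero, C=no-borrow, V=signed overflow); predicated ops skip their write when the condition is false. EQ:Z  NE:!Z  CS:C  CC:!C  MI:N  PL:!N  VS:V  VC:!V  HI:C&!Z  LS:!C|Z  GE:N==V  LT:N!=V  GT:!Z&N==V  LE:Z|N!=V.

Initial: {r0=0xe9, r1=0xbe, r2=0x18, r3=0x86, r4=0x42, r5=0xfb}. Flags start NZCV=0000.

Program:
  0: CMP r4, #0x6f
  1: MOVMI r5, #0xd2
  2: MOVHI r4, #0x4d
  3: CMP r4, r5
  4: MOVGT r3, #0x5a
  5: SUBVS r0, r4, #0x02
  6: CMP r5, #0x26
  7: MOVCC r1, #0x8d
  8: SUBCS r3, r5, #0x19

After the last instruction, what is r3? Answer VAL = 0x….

VAL = 0xb9

[0] flags=1000 → (cmp)
[1] flags=1000 MI?T → r5=0xd2
[2] flags=1000 HI?F → skip
[3] flags=0000 → (cmp)
[4] flags=0000 GT?T → r3=0x5a
[5] flags=0000 VS?F → skip
[6] flags=1010 → (cmp)
[7] flags=1010 CC?F → skip
[8] flags=1010 CS?T → r3=0xb9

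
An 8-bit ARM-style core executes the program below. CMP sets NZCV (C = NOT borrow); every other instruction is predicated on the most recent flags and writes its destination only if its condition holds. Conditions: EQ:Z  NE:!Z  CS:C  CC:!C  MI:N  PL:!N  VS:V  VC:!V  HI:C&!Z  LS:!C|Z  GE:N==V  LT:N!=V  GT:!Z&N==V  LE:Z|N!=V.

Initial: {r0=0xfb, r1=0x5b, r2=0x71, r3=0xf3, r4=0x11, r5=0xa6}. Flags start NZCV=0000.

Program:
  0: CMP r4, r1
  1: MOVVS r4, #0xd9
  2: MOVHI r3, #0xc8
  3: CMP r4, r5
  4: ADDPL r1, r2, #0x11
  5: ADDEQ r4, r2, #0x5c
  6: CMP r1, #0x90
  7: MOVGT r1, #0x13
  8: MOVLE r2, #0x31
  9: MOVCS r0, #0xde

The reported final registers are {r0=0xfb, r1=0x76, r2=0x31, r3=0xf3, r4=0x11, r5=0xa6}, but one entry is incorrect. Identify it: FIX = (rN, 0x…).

0: ✓ CMP  NZCV=1000
1: · MOVVS
2: · MOVHI
3: ✓ CMP  NZCV=0000
4: ✓ ADDPL  r1←0x82
5: · ADDEQ
6: ✓ CMP  NZCV=1000
7: · MOVGT
8: ✓ MOVLE  r2←0x31
9: · MOVCS

FIX = (r1, 0x82)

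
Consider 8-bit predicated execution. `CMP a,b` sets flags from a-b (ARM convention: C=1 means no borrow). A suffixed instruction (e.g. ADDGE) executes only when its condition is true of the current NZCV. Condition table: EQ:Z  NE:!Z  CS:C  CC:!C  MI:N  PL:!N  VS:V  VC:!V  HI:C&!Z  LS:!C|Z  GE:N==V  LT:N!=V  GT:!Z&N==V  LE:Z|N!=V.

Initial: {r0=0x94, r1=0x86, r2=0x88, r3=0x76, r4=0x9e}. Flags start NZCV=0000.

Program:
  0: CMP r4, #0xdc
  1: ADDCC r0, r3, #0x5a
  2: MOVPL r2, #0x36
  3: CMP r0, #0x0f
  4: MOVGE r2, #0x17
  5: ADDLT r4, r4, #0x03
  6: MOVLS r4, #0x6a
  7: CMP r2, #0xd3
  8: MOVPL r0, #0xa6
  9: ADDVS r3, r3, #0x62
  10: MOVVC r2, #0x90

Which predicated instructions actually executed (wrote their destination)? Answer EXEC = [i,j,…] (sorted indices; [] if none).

EXEC = [1,5,10]

[0] flags=1000 → (cmp)
[1] flags=1000 CC?T → r0=0xd0
[2] flags=1000 PL?F → skip
[3] flags=1010 → (cmp)
[4] flags=1010 GE?F → skip
[5] flags=1010 LT?T → r4=0xa1
[6] flags=1010 LS?F → skip
[7] flags=1000 → (cmp)
[8] flags=1000 PL?F → skip
[9] flags=1000 VS?F → skip
[10] flags=1000 VC?T → r2=0x90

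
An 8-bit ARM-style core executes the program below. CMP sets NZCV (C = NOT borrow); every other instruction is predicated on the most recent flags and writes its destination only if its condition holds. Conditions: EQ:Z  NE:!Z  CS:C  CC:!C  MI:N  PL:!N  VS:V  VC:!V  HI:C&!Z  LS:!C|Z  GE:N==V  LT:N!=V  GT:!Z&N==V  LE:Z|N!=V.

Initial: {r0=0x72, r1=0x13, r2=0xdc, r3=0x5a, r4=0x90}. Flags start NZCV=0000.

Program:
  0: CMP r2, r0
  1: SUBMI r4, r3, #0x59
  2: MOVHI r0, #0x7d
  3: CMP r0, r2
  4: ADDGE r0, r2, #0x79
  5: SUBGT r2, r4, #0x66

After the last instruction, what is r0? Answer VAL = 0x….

[0] flags=0011 → (cmp)
[1] flags=0011 MI?F → skip
[2] flags=0011 HI?T → r0=0x7d
[3] flags=1001 → (cmp)
[4] flags=1001 GE?T → r0=0x55
[5] flags=1001 GT?T → r2=0x2a

VAL = 0x55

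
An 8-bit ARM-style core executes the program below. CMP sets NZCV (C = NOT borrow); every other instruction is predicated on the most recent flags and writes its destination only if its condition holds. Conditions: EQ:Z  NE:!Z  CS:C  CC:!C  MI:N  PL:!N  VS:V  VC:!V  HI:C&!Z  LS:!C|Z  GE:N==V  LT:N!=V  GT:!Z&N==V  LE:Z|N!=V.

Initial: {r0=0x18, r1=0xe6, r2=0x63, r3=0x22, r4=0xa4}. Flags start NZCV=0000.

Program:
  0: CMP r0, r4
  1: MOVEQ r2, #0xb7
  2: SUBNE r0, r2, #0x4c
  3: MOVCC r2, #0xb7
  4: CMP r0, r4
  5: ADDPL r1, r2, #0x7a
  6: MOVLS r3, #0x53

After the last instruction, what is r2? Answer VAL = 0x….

0: ✓ CMP  NZCV=0000
1: · MOVEQ
2: ✓ SUBNE  r0←0x17
3: ✓ MOVCC  r2←0xb7
4: ✓ CMP  NZCV=0000
5: ✓ ADDPL  r1←0x31
6: ✓ MOVLS  r3←0x53

VAL = 0xb7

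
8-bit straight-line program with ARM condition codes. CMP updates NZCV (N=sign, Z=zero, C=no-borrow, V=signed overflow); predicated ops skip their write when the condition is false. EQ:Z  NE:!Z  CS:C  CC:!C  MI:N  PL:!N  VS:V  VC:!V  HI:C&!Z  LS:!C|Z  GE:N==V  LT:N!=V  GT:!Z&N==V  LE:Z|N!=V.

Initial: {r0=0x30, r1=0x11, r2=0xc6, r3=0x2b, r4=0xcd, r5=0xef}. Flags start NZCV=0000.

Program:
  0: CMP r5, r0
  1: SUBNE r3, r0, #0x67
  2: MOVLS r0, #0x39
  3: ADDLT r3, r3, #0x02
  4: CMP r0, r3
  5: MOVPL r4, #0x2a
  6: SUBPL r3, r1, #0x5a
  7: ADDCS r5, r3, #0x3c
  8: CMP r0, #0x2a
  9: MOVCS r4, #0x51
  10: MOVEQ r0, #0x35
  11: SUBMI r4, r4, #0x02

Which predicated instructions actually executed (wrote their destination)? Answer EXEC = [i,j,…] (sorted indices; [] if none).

EXEC = [1,3,5,6,9]

0: ✓ CMP  NZCV=1010
1: ✓ SUBNE  r3←0xc9
2: · MOVLS
3: ✓ ADDLT  r3←0xcb
4: ✓ CMP  NZCV=0000
5: ✓ MOVPL  r4←0x2a
6: ✓ SUBPL  r3←0xb7
7: · ADDCS
8: ✓ CMP  NZCV=0010
9: ✓ MOVCS  r4←0x51
10: · MOVEQ
11: · SUBMI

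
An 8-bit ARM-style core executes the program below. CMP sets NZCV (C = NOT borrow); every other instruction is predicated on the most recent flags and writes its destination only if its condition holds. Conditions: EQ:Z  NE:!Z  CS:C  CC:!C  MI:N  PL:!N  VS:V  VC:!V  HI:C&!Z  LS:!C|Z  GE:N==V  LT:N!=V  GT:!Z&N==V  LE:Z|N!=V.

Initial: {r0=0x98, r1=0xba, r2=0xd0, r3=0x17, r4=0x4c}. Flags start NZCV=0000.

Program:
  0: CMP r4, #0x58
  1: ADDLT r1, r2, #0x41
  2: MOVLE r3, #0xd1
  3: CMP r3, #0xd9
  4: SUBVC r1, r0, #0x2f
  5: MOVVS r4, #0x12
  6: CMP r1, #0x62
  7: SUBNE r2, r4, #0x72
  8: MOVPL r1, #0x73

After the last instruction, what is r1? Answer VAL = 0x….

VAL = 0x73

0: ✓ CMP  NZCV=1000
1: ✓ ADDLT  r1←0x11
2: ✓ MOVLE  r3←0xd1
3: ✓ CMP  NZCV=1000
4: ✓ SUBVC  r1←0x69
5: · MOVVS
6: ✓ CMP  NZCV=0010
7: ✓ SUBNE  r2←0xda
8: ✓ MOVPL  r1←0x73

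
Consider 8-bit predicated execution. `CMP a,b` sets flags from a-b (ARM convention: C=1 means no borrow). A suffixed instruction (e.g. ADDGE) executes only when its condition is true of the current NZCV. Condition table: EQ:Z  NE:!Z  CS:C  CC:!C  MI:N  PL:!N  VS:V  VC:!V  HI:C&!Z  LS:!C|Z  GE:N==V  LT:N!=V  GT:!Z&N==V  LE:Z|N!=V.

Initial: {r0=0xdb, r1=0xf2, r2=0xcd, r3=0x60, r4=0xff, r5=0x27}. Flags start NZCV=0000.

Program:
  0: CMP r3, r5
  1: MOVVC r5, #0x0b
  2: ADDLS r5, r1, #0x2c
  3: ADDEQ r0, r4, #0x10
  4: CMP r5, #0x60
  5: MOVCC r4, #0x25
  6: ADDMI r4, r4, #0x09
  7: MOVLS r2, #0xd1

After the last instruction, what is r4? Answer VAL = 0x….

[0] flags=0010 → (cmp)
[1] flags=0010 VC?T → r5=0x0b
[2] flags=0010 LS?F → skip
[3] flags=0010 EQ?F → skip
[4] flags=1000 → (cmp)
[5] flags=1000 CC?T → r4=0x25
[6] flags=1000 MI?T → r4=0x2e
[7] flags=1000 LS?T → r2=0xd1

VAL = 0x2e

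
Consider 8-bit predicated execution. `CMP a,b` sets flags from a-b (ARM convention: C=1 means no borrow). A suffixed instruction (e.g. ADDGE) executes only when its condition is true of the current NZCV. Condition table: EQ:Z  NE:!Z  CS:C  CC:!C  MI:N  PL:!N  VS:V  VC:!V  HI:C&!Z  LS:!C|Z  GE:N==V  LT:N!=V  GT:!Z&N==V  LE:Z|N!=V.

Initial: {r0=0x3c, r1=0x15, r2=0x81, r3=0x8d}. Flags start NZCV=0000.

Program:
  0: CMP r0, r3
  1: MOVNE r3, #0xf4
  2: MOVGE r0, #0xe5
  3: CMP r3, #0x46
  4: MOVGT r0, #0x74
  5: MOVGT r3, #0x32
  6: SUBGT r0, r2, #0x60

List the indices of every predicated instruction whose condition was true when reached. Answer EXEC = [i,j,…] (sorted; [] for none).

EXEC = [1,2]

[0] flags=1001 → (cmp)
[1] flags=1001 NE?T → r3=0xf4
[2] flags=1001 GE?T → r0=0xe5
[3] flags=1010 → (cmp)
[4] flags=1010 GT?F → skip
[5] flags=1010 GT?F → skip
[6] flags=1010 GT?F → skip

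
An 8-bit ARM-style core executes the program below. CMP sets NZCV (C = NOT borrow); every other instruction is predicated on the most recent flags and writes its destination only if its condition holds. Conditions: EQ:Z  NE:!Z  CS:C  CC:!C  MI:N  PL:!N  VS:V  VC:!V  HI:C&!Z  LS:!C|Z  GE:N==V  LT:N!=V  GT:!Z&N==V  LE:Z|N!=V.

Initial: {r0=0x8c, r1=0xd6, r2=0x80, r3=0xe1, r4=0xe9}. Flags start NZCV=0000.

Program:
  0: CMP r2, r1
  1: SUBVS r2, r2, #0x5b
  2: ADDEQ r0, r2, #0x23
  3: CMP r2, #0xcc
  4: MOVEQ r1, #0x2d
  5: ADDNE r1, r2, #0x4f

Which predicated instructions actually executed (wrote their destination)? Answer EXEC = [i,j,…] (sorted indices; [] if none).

EXEC = [5]

[0] flags=1000 → (cmp)
[1] flags=1000 VS?F → skip
[2] flags=1000 EQ?F → skip
[3] flags=1000 → (cmp)
[4] flags=1000 EQ?F → skip
[5] flags=1000 NE?T → r1=0xcf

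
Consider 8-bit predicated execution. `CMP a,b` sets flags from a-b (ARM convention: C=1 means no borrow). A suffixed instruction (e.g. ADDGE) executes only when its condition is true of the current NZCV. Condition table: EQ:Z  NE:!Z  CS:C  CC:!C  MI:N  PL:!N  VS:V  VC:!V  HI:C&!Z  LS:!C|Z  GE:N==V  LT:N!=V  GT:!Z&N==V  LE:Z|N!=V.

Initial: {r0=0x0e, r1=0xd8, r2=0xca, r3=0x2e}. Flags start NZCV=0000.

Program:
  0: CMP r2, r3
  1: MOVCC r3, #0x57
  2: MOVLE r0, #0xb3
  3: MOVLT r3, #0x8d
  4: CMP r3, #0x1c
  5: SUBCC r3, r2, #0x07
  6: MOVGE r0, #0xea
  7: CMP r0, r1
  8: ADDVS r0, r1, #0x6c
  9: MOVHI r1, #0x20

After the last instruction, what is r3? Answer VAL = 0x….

VAL = 0x8d

0: ✓ CMP  NZCV=1010
1: · MOVCC
2: ✓ MOVLE  r0←0xb3
3: ✓ MOVLT  r3←0x8d
4: ✓ CMP  NZCV=0011
5: · SUBCC
6: · MOVGE
7: ✓ CMP  NZCV=1000
8: · ADDVS
9: · MOVHI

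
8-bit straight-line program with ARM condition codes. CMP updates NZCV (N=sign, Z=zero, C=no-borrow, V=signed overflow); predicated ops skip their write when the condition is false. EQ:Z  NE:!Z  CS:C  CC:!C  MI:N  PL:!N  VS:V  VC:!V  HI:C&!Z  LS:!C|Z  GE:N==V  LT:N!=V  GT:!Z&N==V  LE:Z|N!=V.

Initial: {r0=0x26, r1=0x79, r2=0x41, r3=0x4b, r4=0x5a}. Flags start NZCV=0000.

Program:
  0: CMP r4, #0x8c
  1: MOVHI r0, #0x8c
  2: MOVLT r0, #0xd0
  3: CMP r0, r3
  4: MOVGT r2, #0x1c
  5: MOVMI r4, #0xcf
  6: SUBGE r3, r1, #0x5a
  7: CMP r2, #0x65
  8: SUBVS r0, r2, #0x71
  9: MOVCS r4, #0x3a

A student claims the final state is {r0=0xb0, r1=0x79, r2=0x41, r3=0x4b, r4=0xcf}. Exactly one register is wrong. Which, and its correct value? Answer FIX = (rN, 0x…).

FIX = (r0, 0x26)

0: ✓ CMP  NZCV=1001
1: · MOVHI
2: · MOVLT
3: ✓ CMP  NZCV=1000
4: · MOVGT
5: ✓ MOVMI  r4←0xcf
6: · SUBGE
7: ✓ CMP  NZCV=1000
8: · SUBVS
9: · MOVCS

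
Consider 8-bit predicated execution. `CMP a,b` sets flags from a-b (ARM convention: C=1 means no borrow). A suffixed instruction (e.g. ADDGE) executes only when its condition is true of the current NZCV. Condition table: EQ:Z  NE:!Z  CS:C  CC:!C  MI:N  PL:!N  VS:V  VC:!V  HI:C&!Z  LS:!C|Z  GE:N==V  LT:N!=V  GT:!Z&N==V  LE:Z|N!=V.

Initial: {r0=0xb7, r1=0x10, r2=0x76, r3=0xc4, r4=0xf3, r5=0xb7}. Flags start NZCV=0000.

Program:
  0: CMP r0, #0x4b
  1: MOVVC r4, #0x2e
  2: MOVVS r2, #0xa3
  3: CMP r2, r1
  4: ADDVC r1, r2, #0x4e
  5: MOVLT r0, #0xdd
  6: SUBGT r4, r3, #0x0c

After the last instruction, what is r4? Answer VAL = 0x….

0: ✓ CMP  NZCV=0011
1: · MOVVC
2: ✓ MOVVS  r2←0xa3
3: ✓ CMP  NZCV=1010
4: ✓ ADDVC  r1←0xf1
5: ✓ MOVLT  r0←0xdd
6: · SUBGT

VAL = 0xf3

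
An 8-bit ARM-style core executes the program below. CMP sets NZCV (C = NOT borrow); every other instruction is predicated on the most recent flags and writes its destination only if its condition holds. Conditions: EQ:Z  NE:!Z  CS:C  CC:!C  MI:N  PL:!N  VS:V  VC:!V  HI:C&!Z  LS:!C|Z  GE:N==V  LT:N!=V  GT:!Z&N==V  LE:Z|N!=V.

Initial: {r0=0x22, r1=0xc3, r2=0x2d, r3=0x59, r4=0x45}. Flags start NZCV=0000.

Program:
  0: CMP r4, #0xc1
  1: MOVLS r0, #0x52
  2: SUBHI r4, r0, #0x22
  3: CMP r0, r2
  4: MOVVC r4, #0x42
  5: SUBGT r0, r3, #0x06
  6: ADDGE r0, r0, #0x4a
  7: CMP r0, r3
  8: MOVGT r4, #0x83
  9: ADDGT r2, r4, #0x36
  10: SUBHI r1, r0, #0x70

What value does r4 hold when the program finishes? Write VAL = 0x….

0: ✓ CMP  NZCV=1001
1: ✓ MOVLS  r0←0x52
2: · SUBHI
3: ✓ CMP  NZCV=0010
4: ✓ MOVVC  r4←0x42
5: ✓ SUBGT  r0←0x53
6: ✓ ADDGE  r0←0x9d
7: ✓ CMP  NZCV=0011
8: · MOVGT
9: · ADDGT
10: ✓ SUBHI  r1←0x2d

VAL = 0x42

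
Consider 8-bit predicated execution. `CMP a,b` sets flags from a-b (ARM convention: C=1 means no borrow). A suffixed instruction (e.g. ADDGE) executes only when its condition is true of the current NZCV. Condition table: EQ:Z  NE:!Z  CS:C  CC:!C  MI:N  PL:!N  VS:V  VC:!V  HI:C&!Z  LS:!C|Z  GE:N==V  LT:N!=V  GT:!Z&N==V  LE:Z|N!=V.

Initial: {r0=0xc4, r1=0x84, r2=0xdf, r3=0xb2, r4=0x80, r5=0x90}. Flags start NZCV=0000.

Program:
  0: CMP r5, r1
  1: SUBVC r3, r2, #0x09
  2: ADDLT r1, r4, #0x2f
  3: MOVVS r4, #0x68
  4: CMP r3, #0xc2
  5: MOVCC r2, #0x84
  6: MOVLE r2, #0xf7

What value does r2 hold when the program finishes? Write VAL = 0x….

VAL = 0xdf

[0] flags=0010 → (cmp)
[1] flags=0010 VC?T → r3=0xd6
[2] flags=0010 LT?F → skip
[3] flags=0010 VS?F → skip
[4] flags=0010 → (cmp)
[5] flags=0010 CC?F → skip
[6] flags=0010 LE?F → skip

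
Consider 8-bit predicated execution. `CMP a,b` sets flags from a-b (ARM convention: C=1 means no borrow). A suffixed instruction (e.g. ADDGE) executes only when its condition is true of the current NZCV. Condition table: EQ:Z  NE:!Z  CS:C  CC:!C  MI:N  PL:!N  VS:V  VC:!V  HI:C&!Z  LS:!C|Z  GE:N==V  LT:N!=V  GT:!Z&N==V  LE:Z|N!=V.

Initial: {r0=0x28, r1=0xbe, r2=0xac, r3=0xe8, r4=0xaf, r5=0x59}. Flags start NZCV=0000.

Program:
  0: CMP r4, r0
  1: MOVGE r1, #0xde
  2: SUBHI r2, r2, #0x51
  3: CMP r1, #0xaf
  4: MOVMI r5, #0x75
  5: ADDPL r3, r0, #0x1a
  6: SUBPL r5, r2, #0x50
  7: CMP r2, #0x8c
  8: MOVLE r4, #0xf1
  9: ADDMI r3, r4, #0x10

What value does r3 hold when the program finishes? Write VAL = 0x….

VAL = 0xbf

[0] flags=1010 → (cmp)
[1] flags=1010 GE?F → skip
[2] flags=1010 HI?T → r2=0x5b
[3] flags=0010 → (cmp)
[4] flags=0010 MI?F → skip
[5] flags=0010 PL?T → r3=0x42
[6] flags=0010 PL?T → r5=0x0b
[7] flags=1001 → (cmp)
[8] flags=1001 LE?F → skip
[9] flags=1001 MI?T → r3=0xbf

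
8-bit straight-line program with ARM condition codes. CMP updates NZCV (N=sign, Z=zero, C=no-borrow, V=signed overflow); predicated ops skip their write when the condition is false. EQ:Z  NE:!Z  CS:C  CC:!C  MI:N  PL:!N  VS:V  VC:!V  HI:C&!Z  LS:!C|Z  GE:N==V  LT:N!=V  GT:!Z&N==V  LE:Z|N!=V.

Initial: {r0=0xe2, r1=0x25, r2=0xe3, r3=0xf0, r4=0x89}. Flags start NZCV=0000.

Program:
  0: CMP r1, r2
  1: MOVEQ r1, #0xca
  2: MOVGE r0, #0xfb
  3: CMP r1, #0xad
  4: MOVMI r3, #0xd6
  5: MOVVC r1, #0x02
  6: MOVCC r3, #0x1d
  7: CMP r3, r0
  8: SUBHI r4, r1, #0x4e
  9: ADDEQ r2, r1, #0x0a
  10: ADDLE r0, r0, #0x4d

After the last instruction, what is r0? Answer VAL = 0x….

0: ✓ CMP  NZCV=0000
1: · MOVEQ
2: ✓ MOVGE  r0←0xfb
3: ✓ CMP  NZCV=0000
4: · MOVMI
5: ✓ MOVVC  r1←0x02
6: ✓ MOVCC  r3←0x1d
7: ✓ CMP  NZCV=0000
8: · SUBHI
9: · ADDEQ
10: · ADDLE

VAL = 0xfb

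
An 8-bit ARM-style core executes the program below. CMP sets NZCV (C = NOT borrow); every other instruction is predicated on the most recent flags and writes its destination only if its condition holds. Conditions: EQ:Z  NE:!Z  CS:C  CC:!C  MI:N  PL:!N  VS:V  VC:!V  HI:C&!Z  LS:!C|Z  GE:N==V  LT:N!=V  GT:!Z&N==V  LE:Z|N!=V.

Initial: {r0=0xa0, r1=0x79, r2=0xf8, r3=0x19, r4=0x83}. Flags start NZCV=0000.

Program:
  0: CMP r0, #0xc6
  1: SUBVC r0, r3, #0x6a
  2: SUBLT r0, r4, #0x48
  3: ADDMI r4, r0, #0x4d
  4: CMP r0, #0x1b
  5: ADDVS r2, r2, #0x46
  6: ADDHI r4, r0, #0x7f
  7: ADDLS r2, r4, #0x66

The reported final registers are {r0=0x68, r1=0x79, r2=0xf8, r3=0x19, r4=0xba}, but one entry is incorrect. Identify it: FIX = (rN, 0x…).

[0] flags=1000 → (cmp)
[1] flags=1000 VC?T → r0=0xaf
[2] flags=1000 LT?T → r0=0x3b
[3] flags=1000 MI?T → r4=0x88
[4] flags=0010 → (cmp)
[5] flags=0010 VS?F → skip
[6] flags=0010 HI?T → r4=0xba
[7] flags=0010 LS?F → skip

FIX = (r0, 0x3b)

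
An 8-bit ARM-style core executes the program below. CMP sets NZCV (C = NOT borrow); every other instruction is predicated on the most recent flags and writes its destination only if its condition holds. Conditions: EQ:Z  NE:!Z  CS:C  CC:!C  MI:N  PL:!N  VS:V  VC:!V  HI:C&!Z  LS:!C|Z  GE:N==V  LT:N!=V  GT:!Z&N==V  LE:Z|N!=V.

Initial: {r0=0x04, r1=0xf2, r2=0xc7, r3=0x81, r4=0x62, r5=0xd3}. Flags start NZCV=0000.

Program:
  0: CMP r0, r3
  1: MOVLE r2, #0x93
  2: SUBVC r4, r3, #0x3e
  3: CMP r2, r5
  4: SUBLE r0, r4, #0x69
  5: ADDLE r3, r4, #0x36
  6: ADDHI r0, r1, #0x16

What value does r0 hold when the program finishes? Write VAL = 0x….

0: ✓ CMP  NZCV=1001
1: · MOVLE
2: · SUBVC
3: ✓ CMP  NZCV=1000
4: ✓ SUBLE  r0←0xf9
5: ✓ ADDLE  r3←0x98
6: · ADDHI

VAL = 0xf9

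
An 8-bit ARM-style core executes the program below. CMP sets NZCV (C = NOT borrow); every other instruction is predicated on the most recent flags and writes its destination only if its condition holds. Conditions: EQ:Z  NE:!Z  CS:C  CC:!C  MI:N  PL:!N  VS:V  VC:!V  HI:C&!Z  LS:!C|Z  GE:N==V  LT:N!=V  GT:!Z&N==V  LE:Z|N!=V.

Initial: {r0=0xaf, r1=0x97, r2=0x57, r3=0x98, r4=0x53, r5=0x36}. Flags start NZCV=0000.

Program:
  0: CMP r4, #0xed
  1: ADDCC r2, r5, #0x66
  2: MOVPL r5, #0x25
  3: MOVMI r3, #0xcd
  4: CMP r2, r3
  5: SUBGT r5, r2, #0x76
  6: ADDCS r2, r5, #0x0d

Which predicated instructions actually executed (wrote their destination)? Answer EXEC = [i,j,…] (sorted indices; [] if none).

EXEC = [1,2,5,6]

0: ✓ CMP  NZCV=0000
1: ✓ ADDCC  r2←0x9c
2: ✓ MOVPL  r5←0x25
3: · MOVMI
4: ✓ CMP  NZCV=0010
5: ✓ SUBGT  r5←0x26
6: ✓ ADDCS  r2←0x33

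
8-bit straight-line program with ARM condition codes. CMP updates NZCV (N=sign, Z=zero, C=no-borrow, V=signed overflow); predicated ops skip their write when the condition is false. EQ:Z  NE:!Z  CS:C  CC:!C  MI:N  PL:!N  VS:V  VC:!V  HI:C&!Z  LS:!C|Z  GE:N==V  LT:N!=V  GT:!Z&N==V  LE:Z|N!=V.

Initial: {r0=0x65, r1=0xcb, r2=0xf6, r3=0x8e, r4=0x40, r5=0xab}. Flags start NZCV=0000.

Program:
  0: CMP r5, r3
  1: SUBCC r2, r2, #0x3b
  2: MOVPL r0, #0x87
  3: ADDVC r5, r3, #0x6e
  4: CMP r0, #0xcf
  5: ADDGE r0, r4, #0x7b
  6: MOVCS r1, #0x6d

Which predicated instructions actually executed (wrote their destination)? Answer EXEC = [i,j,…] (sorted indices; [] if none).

EXEC = [2,3]

[0] flags=0010 → (cmp)
[1] flags=0010 CC?F → skip
[2] flags=0010 PL?T → r0=0x87
[3] flags=0010 VC?T → r5=0xfc
[4] flags=1000 → (cmp)
[5] flags=1000 GE?F → skip
[6] flags=1000 CS?F → skip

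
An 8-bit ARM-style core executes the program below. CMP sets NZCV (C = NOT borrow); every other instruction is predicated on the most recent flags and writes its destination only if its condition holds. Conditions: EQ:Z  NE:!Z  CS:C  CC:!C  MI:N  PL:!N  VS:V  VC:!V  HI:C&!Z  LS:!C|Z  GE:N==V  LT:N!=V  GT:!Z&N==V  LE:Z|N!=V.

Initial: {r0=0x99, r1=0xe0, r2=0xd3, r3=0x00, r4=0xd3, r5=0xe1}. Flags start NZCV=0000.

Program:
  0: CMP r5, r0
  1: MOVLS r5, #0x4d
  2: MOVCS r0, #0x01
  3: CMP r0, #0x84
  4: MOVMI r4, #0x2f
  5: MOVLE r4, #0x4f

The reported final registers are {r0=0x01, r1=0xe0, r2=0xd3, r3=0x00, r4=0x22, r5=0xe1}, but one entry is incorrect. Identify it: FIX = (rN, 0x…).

FIX = (r4, 0xd3)

[0] flags=0010 → (cmp)
[1] flags=0010 LS?F → skip
[2] flags=0010 CS?T → r0=0x01
[3] flags=0000 → (cmp)
[4] flags=0000 MI?F → skip
[5] flags=0000 LE?F → skip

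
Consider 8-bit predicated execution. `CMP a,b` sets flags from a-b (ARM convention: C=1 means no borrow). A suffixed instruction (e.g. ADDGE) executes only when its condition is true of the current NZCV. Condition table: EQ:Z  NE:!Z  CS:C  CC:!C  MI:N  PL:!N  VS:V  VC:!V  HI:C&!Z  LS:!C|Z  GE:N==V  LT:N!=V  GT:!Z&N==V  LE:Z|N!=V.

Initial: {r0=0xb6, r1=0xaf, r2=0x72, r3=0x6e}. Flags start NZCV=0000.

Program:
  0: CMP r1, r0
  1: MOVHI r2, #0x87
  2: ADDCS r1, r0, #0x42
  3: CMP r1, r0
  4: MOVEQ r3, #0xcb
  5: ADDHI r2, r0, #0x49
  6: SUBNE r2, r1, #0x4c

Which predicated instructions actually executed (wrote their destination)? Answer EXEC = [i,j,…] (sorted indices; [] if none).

EXEC = [6]

[0] flags=1000 → (cmp)
[1] flags=1000 HI?F → skip
[2] flags=1000 CS?F → skip
[3] flags=1000 → (cmp)
[4] flags=1000 EQ?F → skip
[5] flags=1000 HI?F → skip
[6] flags=1000 NE?T → r2=0x63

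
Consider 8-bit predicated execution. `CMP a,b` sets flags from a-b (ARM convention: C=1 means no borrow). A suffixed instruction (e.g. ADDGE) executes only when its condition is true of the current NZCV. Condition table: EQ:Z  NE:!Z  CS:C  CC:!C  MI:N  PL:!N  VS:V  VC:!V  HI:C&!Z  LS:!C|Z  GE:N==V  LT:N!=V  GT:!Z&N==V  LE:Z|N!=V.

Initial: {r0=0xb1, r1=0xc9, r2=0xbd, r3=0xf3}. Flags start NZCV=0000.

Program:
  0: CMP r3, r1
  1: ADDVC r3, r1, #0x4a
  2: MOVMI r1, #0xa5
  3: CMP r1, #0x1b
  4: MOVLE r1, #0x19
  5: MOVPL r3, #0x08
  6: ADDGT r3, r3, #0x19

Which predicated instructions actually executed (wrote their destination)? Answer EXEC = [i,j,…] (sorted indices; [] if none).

[0] flags=0010 → (cmp)
[1] flags=0010 VC?T → r3=0x13
[2] flags=0010 MI?F → skip
[3] flags=1010 → (cmp)
[4] flags=1010 LE?T → r1=0x19
[5] flags=1010 PL?F → skip
[6] flags=1010 GT?F → skip

EXEC = [1,4]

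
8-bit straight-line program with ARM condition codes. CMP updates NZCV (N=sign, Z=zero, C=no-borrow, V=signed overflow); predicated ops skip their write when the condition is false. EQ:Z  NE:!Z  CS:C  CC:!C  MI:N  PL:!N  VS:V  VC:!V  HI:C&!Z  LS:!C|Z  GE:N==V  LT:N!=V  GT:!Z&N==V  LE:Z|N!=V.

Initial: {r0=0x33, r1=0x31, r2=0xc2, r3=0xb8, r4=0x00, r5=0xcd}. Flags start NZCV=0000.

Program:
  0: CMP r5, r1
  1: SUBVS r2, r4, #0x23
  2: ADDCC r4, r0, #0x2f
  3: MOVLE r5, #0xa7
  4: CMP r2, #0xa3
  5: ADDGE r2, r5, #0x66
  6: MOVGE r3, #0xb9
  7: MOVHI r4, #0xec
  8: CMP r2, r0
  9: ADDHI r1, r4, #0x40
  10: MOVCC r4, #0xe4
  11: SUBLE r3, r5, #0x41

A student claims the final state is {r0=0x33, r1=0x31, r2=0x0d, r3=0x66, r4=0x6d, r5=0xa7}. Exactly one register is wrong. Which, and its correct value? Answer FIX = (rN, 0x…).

0: ✓ CMP  NZCV=1010
1: · SUBVS
2: · ADDCC
3: ✓ MOVLE  r5←0xa7
4: ✓ CMP  NZCV=0010
5: ✓ ADDGE  r2←0x0d
6: ✓ MOVGE  r3←0xb9
7: ✓ MOVHI  r4←0xec
8: ✓ CMP  NZCV=1000
9: · ADDHI
10: ✓ MOVCC  r4←0xe4
11: ✓ SUBLE  r3←0x66

FIX = (r4, 0xe4)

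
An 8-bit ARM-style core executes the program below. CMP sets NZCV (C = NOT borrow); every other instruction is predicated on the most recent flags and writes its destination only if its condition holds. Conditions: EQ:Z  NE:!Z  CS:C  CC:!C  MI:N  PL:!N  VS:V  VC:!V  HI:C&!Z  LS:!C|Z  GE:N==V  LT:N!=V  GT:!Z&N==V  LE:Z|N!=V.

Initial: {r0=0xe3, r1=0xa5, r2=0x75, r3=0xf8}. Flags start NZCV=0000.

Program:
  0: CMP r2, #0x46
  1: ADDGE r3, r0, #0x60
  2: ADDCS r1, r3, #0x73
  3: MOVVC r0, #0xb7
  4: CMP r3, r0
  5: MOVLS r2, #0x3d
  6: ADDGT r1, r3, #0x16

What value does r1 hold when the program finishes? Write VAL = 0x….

VAL = 0x59

0: ✓ CMP  NZCV=0010
1: ✓ ADDGE  r3←0x43
2: ✓ ADDCS  r1←0xb6
3: ✓ MOVVC  r0←0xb7
4: ✓ CMP  NZCV=1001
5: ✓ MOVLS  r2←0x3d
6: ✓ ADDGT  r1←0x59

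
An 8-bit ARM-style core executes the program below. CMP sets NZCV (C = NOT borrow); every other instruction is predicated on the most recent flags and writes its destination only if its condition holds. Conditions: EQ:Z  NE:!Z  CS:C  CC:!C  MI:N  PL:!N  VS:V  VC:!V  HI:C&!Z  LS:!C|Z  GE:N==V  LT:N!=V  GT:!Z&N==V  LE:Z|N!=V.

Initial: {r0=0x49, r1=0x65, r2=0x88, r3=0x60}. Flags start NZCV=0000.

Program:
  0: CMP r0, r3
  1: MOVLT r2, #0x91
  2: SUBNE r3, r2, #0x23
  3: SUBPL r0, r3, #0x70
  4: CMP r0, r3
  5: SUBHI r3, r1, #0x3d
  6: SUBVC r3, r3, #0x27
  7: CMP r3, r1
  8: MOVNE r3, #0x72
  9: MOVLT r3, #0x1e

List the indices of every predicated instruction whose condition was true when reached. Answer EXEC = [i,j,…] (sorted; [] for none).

0: ✓ CMP  NZCV=1000
1: ✓ MOVLT  r2←0x91
2: ✓ SUBNE  r3←0x6e
3: · SUBPL
4: ✓ CMP  NZCV=1000
5: · SUBHI
6: ✓ SUBVC  r3←0x47
7: ✓ CMP  NZCV=1000
8: ✓ MOVNE  r3←0x72
9: ✓ MOVLT  r3←0x1e

EXEC = [1,2,6,8,9]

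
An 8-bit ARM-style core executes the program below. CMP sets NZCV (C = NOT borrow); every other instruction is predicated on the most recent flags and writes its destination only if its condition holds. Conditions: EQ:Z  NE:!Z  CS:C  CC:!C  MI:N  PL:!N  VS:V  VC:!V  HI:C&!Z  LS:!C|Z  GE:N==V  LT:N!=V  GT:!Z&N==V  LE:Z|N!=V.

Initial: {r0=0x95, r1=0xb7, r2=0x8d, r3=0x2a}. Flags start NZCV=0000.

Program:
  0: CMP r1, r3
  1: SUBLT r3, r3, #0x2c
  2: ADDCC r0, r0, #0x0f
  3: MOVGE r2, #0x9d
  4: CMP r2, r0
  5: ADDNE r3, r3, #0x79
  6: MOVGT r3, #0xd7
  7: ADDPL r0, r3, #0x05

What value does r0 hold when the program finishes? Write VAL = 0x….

VAL = 0x95

0: ✓ CMP  NZCV=1010
1: ✓ SUBLT  r3←0xfe
2: · ADDCC
3: · MOVGE
4: ✓ CMP  NZCV=1000
5: ✓ ADDNE  r3←0x77
6: · MOVGT
7: · ADDPL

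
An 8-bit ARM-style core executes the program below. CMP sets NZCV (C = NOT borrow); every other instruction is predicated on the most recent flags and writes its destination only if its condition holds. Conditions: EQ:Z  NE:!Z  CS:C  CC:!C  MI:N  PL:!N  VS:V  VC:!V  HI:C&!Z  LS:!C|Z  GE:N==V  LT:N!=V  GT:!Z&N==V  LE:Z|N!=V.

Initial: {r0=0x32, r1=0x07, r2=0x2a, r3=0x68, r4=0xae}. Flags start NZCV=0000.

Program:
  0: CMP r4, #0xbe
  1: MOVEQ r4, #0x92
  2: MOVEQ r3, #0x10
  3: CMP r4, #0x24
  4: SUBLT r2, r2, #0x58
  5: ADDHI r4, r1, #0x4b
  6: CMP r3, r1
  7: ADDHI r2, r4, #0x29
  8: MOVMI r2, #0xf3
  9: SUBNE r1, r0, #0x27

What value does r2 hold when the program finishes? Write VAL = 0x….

VAL = 0x7b

0: ✓ CMP  NZCV=1000
1: · MOVEQ
2: · MOVEQ
3: ✓ CMP  NZCV=1010
4: ✓ SUBLT  r2←0xd2
5: ✓ ADDHI  r4←0x52
6: ✓ CMP  NZCV=0010
7: ✓ ADDHI  r2←0x7b
8: · MOVMI
9: ✓ SUBNE  r1←0x0b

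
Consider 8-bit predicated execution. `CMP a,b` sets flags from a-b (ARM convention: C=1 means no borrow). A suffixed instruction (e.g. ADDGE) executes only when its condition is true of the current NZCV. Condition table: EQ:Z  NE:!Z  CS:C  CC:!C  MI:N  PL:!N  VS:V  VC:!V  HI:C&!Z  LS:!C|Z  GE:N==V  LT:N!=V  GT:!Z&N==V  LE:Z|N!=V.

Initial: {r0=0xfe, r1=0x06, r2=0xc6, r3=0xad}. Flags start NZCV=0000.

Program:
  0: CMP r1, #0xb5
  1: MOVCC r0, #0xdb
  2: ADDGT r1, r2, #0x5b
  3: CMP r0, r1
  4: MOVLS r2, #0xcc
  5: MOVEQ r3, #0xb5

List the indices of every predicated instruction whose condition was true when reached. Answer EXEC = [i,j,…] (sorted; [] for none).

EXEC = [1,2]

0: ✓ CMP  NZCV=0000
1: ✓ MOVCC  r0←0xdb
2: ✓ ADDGT  r1←0x21
3: ✓ CMP  NZCV=1010
4: · MOVLS
5: · MOVEQ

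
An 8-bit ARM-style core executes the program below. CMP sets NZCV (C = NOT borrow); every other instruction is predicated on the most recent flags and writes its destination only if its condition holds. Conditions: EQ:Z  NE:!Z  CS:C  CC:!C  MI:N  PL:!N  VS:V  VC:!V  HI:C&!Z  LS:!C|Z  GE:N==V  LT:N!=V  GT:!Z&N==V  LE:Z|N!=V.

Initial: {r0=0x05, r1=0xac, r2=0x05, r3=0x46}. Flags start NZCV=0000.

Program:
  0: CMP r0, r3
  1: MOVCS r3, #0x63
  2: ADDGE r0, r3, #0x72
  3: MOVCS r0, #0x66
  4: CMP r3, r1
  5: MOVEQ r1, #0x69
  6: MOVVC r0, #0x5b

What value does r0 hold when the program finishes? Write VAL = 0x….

VAL = 0x05

[0] flags=1000 → (cmp)
[1] flags=1000 CS?F → skip
[2] flags=1000 GE?F → skip
[3] flags=1000 CS?F → skip
[4] flags=1001 → (cmp)
[5] flags=1001 EQ?F → skip
[6] flags=1001 VC?F → skip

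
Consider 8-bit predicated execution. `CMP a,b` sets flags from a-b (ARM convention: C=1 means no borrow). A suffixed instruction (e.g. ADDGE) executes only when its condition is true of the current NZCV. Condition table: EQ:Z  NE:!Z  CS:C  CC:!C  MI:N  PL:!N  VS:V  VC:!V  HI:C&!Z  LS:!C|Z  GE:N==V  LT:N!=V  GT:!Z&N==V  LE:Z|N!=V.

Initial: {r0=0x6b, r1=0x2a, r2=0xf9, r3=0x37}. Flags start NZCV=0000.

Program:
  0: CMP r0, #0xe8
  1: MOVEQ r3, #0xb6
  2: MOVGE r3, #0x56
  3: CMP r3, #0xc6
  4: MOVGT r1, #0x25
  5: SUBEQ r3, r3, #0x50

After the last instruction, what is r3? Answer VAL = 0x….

[0] flags=1001 → (cmp)
[1] flags=1001 EQ?F → skip
[2] flags=1001 GE?T → r3=0x56
[3] flags=1001 → (cmp)
[4] flags=1001 GT?T → r1=0x25
[5] flags=1001 EQ?F → skip

VAL = 0x56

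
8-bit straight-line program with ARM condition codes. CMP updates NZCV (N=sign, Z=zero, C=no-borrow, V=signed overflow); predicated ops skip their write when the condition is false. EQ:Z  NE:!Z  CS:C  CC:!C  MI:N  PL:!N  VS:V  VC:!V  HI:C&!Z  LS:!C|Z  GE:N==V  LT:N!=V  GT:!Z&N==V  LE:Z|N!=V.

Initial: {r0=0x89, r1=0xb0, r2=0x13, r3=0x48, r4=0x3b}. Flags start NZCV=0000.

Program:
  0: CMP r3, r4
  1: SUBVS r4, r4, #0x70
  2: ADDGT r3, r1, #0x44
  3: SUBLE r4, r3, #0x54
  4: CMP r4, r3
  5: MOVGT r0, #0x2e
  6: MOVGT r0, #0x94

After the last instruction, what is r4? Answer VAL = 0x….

0: ✓ CMP  NZCV=0010
1: · SUBVS
2: ✓ ADDGT  r3←0xf4
3: · SUBLE
4: ✓ CMP  NZCV=0000
5: ✓ MOVGT  r0←0x2e
6: ✓ MOVGT  r0←0x94

VAL = 0x3b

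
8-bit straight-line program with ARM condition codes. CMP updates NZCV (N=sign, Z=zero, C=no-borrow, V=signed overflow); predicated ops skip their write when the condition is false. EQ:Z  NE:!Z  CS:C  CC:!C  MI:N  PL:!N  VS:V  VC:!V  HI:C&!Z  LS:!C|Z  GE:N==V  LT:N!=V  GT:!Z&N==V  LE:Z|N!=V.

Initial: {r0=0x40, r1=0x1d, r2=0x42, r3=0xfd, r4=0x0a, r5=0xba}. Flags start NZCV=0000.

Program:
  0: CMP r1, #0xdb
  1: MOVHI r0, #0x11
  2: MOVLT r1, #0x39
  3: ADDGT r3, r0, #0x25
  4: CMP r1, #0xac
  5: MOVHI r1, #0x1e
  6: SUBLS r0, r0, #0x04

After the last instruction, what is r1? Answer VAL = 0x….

VAL = 0x1d

0: ✓ CMP  NZCV=0000
1: · MOVHI
2: · MOVLT
3: ✓ ADDGT  r3←0x65
4: ✓ CMP  NZCV=0000
5: · MOVHI
6: ✓ SUBLS  r0←0x3c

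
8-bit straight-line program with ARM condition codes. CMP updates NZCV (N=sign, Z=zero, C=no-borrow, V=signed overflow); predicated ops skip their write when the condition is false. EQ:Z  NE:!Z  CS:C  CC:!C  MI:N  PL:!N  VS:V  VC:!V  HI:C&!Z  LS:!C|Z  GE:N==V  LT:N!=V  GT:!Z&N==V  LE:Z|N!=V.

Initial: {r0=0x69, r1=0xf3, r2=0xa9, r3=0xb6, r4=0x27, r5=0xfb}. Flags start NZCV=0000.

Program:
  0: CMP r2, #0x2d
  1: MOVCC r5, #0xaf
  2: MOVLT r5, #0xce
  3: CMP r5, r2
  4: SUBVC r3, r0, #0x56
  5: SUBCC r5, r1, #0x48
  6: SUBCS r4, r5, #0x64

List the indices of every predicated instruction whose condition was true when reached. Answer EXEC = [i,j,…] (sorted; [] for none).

0: ✓ CMP  NZCV=0011
1: · MOVCC
2: ✓ MOVLT  r5←0xce
3: ✓ CMP  NZCV=0010
4: ✓ SUBVC  r3←0x13
5: · SUBCC
6: ✓ SUBCS  r4←0x6a

EXEC = [2,4,6]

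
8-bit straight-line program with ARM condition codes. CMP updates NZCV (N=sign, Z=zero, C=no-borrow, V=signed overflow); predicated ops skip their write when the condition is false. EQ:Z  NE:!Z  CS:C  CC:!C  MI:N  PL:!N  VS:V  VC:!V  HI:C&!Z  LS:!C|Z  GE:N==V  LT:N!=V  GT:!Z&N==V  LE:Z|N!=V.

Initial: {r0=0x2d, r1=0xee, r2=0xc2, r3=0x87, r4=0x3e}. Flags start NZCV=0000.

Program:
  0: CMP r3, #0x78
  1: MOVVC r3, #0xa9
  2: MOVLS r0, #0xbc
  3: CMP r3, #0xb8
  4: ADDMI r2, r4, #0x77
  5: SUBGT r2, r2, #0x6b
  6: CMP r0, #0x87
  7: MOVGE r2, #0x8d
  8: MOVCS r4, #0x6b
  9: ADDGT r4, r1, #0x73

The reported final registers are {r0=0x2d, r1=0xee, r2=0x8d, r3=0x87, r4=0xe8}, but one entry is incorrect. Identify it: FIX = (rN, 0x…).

FIX = (r4, 0x61)

[0] flags=0011 → (cmp)
[1] flags=0011 VC?F → skip
[2] flags=0011 LS?F → skip
[3] flags=1000 → (cmp)
[4] flags=1000 MI?T → r2=0xb5
[5] flags=1000 GT?F → skip
[6] flags=1001 → (cmp)
[7] flags=1001 GE?T → r2=0x8d
[8] flags=1001 CS?F → skip
[9] flags=1001 GT?T → r4=0x61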